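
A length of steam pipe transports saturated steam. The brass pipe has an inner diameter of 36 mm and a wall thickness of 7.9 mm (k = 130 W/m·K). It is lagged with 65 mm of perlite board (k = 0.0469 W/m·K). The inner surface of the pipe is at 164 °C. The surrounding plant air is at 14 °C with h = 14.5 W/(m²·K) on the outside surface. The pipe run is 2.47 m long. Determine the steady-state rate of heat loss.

Q ≈ 84.6 W

Cylindrical conduction, so R = ln(r₂/r₁)/(2πkL) per layer, in series:
R_brass pipe wall = ln(25.9/18)/(2π×130×2.47) = 1.804×10^-4 K/W
R_perlite board = ln(90.9/25.9)/(2π×0.0469×2.47) = 1.725 K/W
R_outer film = 1/(h_o·2πr_oL) = 1/(14.5×2π×0.0909×2.47) = 0.04889 K/W
R_total = 1.774 K/W
Q = ΔT/R_total = 150/1.774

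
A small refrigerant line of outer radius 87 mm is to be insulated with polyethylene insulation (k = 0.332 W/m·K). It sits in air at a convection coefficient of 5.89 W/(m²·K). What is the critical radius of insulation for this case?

For a cylinder r_cr = k/h = 0.332/5.89
r_cr = 56.4 mm; since the bare radius (87 mm) is above r_cr, any added insulation will reduce heat loss.

r_cr ≈ 56.4 mm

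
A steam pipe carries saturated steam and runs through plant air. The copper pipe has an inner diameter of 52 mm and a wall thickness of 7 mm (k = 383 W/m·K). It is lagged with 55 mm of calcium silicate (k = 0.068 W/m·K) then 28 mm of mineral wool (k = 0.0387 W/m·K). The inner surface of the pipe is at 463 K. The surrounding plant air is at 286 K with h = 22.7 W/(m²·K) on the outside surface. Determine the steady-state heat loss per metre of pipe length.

Per-layer cylindrical resistances, series-summed:
R_copper pipe wall = ln(33/26)/(2π×383×1) = 9.907×10^-5 K/W
R_calcium silicate = ln(88/33)/(2π×0.068×1) = 2.296 K/W
R_mineral wool = ln(116/88)/(2π×0.0387×1) = 1.136 K/W
R_outer film = 1/(h_o·2πr_oL) = 1/(22.7×2π×0.116×1) = 0.06044 K/W
R_total = 3.492 K/W
Q = ΔT/R_total = 177/3.492

q′ ≈ 50.7 W/m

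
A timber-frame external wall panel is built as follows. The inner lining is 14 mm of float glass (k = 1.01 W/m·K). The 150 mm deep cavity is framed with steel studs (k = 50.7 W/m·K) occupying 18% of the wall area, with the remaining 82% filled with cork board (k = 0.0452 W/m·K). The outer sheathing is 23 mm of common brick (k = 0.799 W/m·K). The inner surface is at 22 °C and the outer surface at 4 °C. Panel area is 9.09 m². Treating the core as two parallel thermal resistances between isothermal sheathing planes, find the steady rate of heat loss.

Sheathing layers in series; stud and cavity paths in parallel between them.
R_inner = 0.014/(1.01×9.09) = 0.001525 K/W
R_stud  = 0.15/(50.7×0.18×9.09) = 0.001808 K/W
R_cav   = 0.15/(0.0452×0.82×9.09) = 0.4452 K/W
1/R_core = 1/R_stud + 1/R_cav → R_core = 0.001801 K/W
R_outer = 0.023/(0.799×9.09) = 0.003167 K/W
R_total = 0.006493 K/W
Q = ΔT/R_total = 18/0.006493

Q ≈ 2770 W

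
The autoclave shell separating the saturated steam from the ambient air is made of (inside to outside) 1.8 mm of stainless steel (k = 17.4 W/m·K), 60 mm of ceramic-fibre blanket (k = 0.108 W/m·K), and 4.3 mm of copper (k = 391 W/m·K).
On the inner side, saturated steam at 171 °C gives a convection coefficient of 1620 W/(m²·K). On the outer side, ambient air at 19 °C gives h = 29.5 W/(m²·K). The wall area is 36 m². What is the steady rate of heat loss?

Series thermal resistances:
R_inner film = 1/(h_i·A) = 1/(1620×36) = 1.715×10^-5 K/W
R_stainless steel = L/(kA) = 0.0018/(17.4×36) = 2.874×10^-6 K/W
R_ceramic-fibre blanket = L/(kA) = 0.06/(0.108×36) = 0.01543 K/W
R_copper = L/(kA) = 0.0043/(391×36) = 3.055×10^-7 K/W
R_outer film = 1/(h_o·A) = 1/(29.5×36) = 9.416×10^-4 K/W
R_total = 0.01639 K/W
Q = ΔT / R_total = 152 / 0.01639

Q ≈ 9270 W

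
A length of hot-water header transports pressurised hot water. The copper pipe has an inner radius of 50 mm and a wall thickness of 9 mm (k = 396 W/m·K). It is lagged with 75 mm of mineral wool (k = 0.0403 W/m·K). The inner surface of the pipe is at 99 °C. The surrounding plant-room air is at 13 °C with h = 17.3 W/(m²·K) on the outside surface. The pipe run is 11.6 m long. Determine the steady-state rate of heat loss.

Q ≈ 302 W

Treating each annulus and film as a series resistance:
R_copper pipe wall = ln(59/50)/(2π×396×11.6) = 5.735×10^-6 K/W
R_mineral wool = ln(134/59)/(2π×0.0403×11.6) = 0.2793 K/W
R_outer film = 1/(h_o·2πr_oL) = 1/(17.3×2π×0.134×11.6) = 0.005918 K/W
R_total = 0.2852 K/W
Q = ΔT/R_total = 86/0.2852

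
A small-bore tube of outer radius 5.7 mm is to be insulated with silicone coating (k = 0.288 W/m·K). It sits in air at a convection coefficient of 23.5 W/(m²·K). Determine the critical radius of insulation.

For a cylinder r_cr = k/h = 0.288/23.5
r_cr = 12.3 mm; since the bare radius (5.7 mm) is below r_cr, adding a thin layer of insulation will *increase* heat loss.

r_cr ≈ 12.3 mm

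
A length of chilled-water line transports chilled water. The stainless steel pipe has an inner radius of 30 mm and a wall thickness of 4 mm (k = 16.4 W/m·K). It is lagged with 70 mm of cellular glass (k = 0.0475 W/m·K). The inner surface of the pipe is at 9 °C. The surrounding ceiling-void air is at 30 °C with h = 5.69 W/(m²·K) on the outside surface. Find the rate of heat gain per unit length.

Per-layer cylindrical resistances, series-summed:
R_stainless steel pipe wall = ln(34/30)/(2π×16.4×1) = 0.001215 K/W
R_cellular glass = ln(104/34)/(2π×0.0475×1) = 3.746 K/W
R_outer film = 1/(h_o·2πr_oL) = 1/(5.69×2π×0.104×1) = 0.269 K/W
R_total = 4.016 K/W
Q = ΔT/R_total = 21/4.016

q′ ≈ 5.23 W/m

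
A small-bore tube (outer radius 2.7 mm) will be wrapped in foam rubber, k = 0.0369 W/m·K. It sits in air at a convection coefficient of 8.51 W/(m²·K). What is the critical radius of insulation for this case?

For a cylinder r_cr = k/h = 0.0369/8.51
r_cr = 4.34 mm; since the bare radius (2.7 mm) is below r_cr, adding a thin layer of insulation will *increase* heat loss.

r_cr ≈ 4.34 mm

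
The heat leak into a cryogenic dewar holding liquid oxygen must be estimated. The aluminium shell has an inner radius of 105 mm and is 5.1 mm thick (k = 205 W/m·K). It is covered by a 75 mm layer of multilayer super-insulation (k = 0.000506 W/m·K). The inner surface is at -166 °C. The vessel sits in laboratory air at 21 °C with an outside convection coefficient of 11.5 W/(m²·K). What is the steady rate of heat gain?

Radial (spherical) resistances in series:
R_aluminium shell = (1/0.105 − 1/0.1101)/(4π×205) = 1.712×10^-4 K/W
R_multilayer super-insulation = (1/0.1101 − 1/0.1851)/(4π×0.000506) = 578.8 K/W
R_outer film = 1/(h·4πr_o²) = 1/(11.5×4π×0.1851²) = 0.202 K/W
R_total = 579 K/W
Q = ΔT/R_total = 187/579

Q ≈ 0.323 W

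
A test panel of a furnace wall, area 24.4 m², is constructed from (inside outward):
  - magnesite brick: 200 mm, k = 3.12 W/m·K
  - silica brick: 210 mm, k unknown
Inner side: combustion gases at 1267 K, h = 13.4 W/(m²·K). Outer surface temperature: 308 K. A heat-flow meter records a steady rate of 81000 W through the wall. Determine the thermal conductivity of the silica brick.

k ≈ 1.4 W/(m·K)

Model the wall as resistances in series:
R_inner film = 1/(h_i·A) = 1/(13.4×24.4) = 0.003058 K/W
R_magnesite brick = L/(kA) = 0.2/(3.12×24.4) = 0.002627 K/W
Sum of known resistances R_other = 0.005686 K/W
Total R = ΔT/Q = 959/81000 = 0.01184 K/W
R_silica brick = R_total − R_other = 0.006154 K/W
k = L/(R·A) = 0.21/(0.006154×24.4)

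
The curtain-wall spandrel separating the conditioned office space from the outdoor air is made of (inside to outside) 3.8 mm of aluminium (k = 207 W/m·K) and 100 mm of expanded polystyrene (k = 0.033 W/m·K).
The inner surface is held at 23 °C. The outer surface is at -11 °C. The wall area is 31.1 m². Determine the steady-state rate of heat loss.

Q ≈ 349 W

Thermal resistances in series:
R_aluminium = L/(kA) = 0.0038/(207×31.1) = 5.903×10^-7 K/W
R_expanded polystyrene = L/(kA) = 0.1/(0.033×31.1) = 0.09744 K/W
R_total = 0.09744 K/W
Q = ΔT / R_total = 34 / 0.09744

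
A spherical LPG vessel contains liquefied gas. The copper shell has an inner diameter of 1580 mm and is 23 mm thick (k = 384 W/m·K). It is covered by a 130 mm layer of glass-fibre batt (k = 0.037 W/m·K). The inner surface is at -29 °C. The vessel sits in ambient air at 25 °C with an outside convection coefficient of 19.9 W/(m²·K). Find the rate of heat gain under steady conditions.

Radial (spherical) resistances in series:
R_copper shell = (1/0.79 − 1/0.813)/(4π×384) = 7.421×10^-6 K/W
R_glass-fibre batt = (1/0.813 − 1/0.943)/(4π×0.037) = 0.3647 K/W
R_outer film = 1/(h·4πr_o²) = 1/(19.9×4π×0.943²) = 0.004497 K/W
R_total = 0.3692 K/W
Q = ΔT/R_total = 54/0.3692

Q ≈ 146 W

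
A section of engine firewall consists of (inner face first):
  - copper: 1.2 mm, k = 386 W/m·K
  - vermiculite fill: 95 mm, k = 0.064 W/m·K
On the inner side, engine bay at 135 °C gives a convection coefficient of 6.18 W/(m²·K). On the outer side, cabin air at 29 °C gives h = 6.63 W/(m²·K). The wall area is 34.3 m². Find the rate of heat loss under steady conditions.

Q ≈ 2020 W

Model the wall as resistances in series:
R_inner film = 1/(h_i·A) = 1/(6.18×34.3) = 0.004718 K/W
R_copper = L/(kA) = 0.0012/(386×34.3) = 9.064×10^-8 K/W
R_vermiculite fill = L/(kA) = 0.095/(0.064×34.3) = 0.04328 K/W
R_outer film = 1/(h_o·A) = 1/(6.63×34.3) = 0.004397 K/W
R_total = 0.05239 K/W
Q = ΔT / R_total = 106 / 0.05239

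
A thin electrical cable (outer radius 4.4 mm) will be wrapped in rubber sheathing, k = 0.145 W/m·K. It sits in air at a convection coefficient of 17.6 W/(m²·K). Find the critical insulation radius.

For a cylinder r_cr = k/h = 0.145/17.6
r_cr = 8.24 mm; since the bare radius (4.4 mm) is below r_cr, adding a thin layer of insulation will *increase* heat loss.

r_cr ≈ 8.24 mm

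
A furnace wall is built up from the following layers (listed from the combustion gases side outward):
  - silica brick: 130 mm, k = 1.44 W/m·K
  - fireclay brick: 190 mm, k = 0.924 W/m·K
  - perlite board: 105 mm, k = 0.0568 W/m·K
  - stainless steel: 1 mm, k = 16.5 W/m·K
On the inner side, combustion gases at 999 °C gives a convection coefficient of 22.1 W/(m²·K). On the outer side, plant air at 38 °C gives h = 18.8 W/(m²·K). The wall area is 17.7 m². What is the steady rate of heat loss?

Model the wall as resistances in series:
R_inner film = 1/(h_i·A) = 1/(22.1×17.7) = 0.002556 K/W
R_silica brick = L/(kA) = 0.13/(1.44×17.7) = 0.0051 K/W
R_fireclay brick = L/(kA) = 0.19/(0.924×17.7) = 0.01162 K/W
R_perlite board = L/(kA) = 0.105/(0.0568×17.7) = 0.1044 K/W
R_stainless steel = L/(kA) = 0.001/(16.5×17.7) = 3.424×10^-6 K/W
R_outer film = 1/(h_o·A) = 1/(18.8×17.7) = 0.003005 K/W
R_total = 0.1267 K/W
Q = ΔT / R_total = 961 / 0.1267

Q ≈ 7580 W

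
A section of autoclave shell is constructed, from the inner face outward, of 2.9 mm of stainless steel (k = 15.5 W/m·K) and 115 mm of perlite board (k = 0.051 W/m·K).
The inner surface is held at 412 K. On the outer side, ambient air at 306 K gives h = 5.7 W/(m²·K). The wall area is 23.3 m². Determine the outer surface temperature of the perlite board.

Model the wall as resistances in series:
R_stainless steel = L/(kA) = 0.0029/(15.5×23.3) = 8.03×10^-6 K/W
R_perlite board = L/(kA) = 0.115/(0.051×23.3) = 0.09678 K/W
R_outer film = 1/(h_o·A) = 1/(5.7×23.3) = 0.00753 K/W
R_total = 0.1043 K/W;  Q = ΔT/R_total = 106/0.1043 = 1016 W
T_interface = T_inner − Q·ΣR(inner→interface) = 412 − 1020×0.09678

T ≈ 314 K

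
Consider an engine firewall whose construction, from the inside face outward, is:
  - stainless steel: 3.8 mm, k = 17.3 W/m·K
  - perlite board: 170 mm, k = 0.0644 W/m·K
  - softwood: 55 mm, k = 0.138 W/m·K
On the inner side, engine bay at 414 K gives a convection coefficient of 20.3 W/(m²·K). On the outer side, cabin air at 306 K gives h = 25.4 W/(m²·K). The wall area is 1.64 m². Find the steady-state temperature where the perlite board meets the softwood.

Model the wall as resistances in series:
R_inner film = 1/(h_i·A) = 1/(20.3×1.64) = 0.03004 K/W
R_stainless steel = L/(kA) = 0.0038/(17.3×1.64) = 1.339×10^-4 K/W
R_perlite board = L/(kA) = 0.17/(0.0644×1.64) = 1.61 K/W
R_softwood = L/(kA) = 0.055/(0.138×1.64) = 0.243 K/W
R_outer film = 1/(h_o·A) = 1/(25.4×1.64) = 0.02401 K/W
R_total = 1.907 K/W;  Q = ΔT/R_total = 108/1.907 = 56.64 W
T_interface = T_inner − Q·ΣR(inner→interface) = 414 − 56.6×1.64

T ≈ 321 K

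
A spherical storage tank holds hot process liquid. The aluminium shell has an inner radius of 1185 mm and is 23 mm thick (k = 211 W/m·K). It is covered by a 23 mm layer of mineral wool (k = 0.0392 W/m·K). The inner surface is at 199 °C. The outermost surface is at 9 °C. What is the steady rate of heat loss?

Radial (spherical) resistances in series:
R_aluminium shell = (1/1.185 − 1/1.208)/(4π×211) = 6.06×10^-6 K/W
R_mineral wool = (1/1.208 − 1/1.231)/(4π×0.0392) = 0.0314 K/W
R_total = 0.0314 K/W
Q = ΔT/R_total = 190/0.0314

Q ≈ 6050 W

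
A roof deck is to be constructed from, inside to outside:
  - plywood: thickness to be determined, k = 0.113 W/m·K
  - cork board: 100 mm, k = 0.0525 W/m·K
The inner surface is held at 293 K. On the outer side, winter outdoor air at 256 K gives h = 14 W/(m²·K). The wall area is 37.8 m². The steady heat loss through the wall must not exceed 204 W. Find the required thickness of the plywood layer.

Series thermal resistances:
R_cork board = L/(kA) = 0.1/(0.0525×37.8) = 0.05039 K/W
R_outer film = 1/(h_o·A) = 1/(14×37.8) = 0.00189 K/W
Sum of the known resistances R_other = 0.05228 K/W
Required total resistance R_tot = ΔT/Q_allow = 37/204 = 0.1814 K/W
R_plywood = R_tot − R_other = 0.1291 K/W
L = R·k·A = 0.1291×0.113×37.8

L ≈ 551 mm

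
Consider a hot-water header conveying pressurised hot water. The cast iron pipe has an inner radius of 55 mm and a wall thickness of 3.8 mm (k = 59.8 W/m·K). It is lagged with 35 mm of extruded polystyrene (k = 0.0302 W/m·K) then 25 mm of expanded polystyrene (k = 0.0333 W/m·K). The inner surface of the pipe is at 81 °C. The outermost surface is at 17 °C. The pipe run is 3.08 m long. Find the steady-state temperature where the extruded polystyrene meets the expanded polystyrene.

Cylindrical conduction, so R = ln(r₂/r₁)/(2πkL) per layer, in series:
R_cast iron pipe wall = ln(58.8/55)/(2π×59.8×3.08) = 5.773×10^-5 K/W
R_extruded polystyrene = ln(93.8/58.8)/(2π×0.0302×3.08) = 0.7991 K/W
R_expanded polystyrene = ln(118.8/93.8)/(2π×0.0333×3.08) = 0.3666 K/W
R_total = 1.166 K/W
Q = ΔT/R_total = 64/1.166
Q = 54.9 W
T_interface = T_inner − Q·ΣR(inner→interface) = 81 − 54.9×0.7992

T ≈ 37.1 °C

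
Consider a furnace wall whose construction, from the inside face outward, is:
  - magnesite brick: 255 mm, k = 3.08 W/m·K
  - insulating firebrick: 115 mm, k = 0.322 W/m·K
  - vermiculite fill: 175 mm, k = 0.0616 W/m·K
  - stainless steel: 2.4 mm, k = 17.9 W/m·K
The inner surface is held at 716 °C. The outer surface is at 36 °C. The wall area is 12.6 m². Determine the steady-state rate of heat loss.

Model the wall as resistances in series:
R_magnesite brick = L/(kA) = 0.255/(3.08×12.6) = 0.006571 K/W
R_insulating firebrick = L/(kA) = 0.115/(0.322×12.6) = 0.02834 K/W
R_vermiculite fill = L/(kA) = 0.175/(0.0616×12.6) = 0.2255 K/W
R_stainless steel = L/(kA) = 0.0024/(17.9×12.6) = 1.064×10^-5 K/W
R_total = 0.2604 K/W
Q = ΔT / R_total = 680 / 0.2604

Q ≈ 2610 W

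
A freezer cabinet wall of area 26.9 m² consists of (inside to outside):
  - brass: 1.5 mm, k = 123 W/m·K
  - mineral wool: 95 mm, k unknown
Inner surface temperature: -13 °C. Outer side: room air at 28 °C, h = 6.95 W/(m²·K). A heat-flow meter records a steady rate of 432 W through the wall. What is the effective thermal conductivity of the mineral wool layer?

k ≈ 0.0394 W/(m·K)

Treating each layer as a thermal resistance in series:
R_brass = L/(kA) = 0.0015/(123×26.9) = 4.534×10^-7 K/W
R_outer film = 1/(h_o·A) = 1/(6.95×26.9) = 0.005349 K/W
Sum of known resistances R_other = 0.005349 K/W
Total R = ΔT/Q = 41/432 = 0.09491 K/W
R_mineral wool = R_total − R_other = 0.08956 K/W
k = L/(R·A) = 0.095/(0.08956×26.9)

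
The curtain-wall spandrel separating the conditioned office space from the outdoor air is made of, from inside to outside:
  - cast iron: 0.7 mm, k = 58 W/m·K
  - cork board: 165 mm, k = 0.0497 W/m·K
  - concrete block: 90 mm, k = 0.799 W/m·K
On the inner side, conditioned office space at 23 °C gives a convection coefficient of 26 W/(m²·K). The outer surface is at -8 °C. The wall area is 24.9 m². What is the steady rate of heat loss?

Thermal resistances in series:
R_inner film = 1/(h_i·A) = 1/(26×24.9) = 0.001545 K/W
R_cast iron = L/(kA) = 0.0007/(58×24.9) = 4.847×10^-7 K/W
R_cork board = L/(kA) = 0.165/(0.0497×24.9) = 0.1333 K/W
R_concrete block = L/(kA) = 0.09/(0.799×24.9) = 0.004524 K/W
R_total = 0.1394 K/W
Q = ΔT / R_total = 31 / 0.1394

Q ≈ 222 W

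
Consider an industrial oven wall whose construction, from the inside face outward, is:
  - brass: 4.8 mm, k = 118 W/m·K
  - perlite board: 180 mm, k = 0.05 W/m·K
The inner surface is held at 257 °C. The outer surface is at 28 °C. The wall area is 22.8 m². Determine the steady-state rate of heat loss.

Treating each layer as a thermal resistance in series:
R_brass = L/(kA) = 0.0048/(118×22.8) = 1.784×10^-6 K/W
R_perlite board = L/(kA) = 0.18/(0.05×22.8) = 0.1579 K/W
R_total = 0.1579 K/W
Q = ΔT / R_total = 229 / 0.1579

Q ≈ 1450 W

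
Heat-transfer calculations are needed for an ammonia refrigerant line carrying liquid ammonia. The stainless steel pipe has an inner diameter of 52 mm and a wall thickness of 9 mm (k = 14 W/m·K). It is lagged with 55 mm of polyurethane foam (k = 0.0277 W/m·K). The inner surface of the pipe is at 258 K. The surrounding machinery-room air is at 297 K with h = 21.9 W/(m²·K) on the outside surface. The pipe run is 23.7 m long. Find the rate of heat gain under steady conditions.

Q ≈ 168 W

Cylindrical conduction, so R = ln(r₂/r₁)/(2πkL) per layer, in series:
R_stainless steel pipe wall = ln(35/26)/(2π×14×23.7) = 1.426×10^-4 K/W
R_polyurethane foam = ln(90/35)/(2π×0.0277×23.7) = 0.229 K/W
R_outer film = 1/(h_o·2πr_oL) = 1/(21.9×2π×0.09×23.7) = 0.003407 K/W
R_total = 0.2325 K/W
Q = ΔT/R_total = 39/0.2325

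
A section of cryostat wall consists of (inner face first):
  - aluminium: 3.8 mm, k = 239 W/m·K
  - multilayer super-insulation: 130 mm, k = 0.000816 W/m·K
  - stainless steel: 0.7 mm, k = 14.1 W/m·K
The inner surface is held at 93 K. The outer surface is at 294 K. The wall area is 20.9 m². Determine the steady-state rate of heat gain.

Model the wall as resistances in series:
R_aluminium = L/(kA) = 0.0038/(239×20.9) = 7.607×10^-7 K/W
R_multilayer super-insulation = L/(kA) = 0.13/(0.000816×20.9) = 7.623 K/W
R_stainless steel = L/(kA) = 0.0007/(14.1×20.9) = 2.375×10^-6 K/W
R_total = 7.623 K/W
Q = ΔT / R_total = 201 / 7.623

Q ≈ 26.4 W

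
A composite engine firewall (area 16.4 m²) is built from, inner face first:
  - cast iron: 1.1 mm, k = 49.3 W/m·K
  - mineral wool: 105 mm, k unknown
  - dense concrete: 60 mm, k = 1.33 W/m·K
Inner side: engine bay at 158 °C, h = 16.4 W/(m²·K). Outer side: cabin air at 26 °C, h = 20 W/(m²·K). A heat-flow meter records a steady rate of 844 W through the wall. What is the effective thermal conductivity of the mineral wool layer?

Series thermal resistances:
R_inner film = 1/(h_i·A) = 1/(16.4×16.4) = 0.003718 K/W
R_cast iron = L/(kA) = 0.0011/(49.3×16.4) = 1.361×10^-6 K/W
R_dense concrete = L/(kA) = 0.06/(1.33×16.4) = 0.002751 K/W
R_outer film = 1/(h_o·A) = 1/(20×16.4) = 0.003049 K/W
Sum of known resistances R_other = 0.009519 K/W
Total R = ΔT/Q = 132/844 = 0.1564 K/W
R_mineral wool = R_total − R_other = 0.1469 K/W
k = L/(R·A) = 0.105/(0.1469×16.4)

k ≈ 0.0436 W/(m·K)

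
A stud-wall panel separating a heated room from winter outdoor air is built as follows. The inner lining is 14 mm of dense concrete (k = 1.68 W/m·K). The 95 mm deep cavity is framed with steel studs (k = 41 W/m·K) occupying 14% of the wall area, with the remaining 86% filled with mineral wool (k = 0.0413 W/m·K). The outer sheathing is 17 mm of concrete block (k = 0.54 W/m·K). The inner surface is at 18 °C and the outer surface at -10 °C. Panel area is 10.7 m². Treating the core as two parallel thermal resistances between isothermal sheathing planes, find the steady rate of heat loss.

Q ≈ 5320 W

Sheathing layers in series; stud and cavity paths in parallel between them.
R_inner = 0.014/(1.68×10.7) = 7.788×10^-4 K/W
R_stud  = 0.095/(41×0.14×10.7) = 0.001547 K/W
R_cav   = 0.095/(0.0413×0.86×10.7) = 0.25 K/W
1/R_core = 1/R_stud + 1/R_cav → R_core = 0.001537 K/W
R_outer = 0.017/(0.54×10.7) = 0.002942 K/W
R_total = 0.005258 K/W
Q = ΔT/R_total = 28/0.005258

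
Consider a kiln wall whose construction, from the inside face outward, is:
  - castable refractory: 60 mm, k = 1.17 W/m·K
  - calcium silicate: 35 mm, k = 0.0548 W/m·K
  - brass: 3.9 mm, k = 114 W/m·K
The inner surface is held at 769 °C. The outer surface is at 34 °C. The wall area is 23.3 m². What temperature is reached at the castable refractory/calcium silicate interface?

T ≈ 714 °C

Using the resistance-network approach (series):
R_castable refractory = L/(kA) = 0.06/(1.17×23.3) = 0.002201 K/W
R_calcium silicate = L/(kA) = 0.035/(0.0548×23.3) = 0.02741 K/W
R_brass = L/(kA) = 0.0039/(114×23.3) = 1.468×10^-6 K/W
R_total = 0.02961 K/W;  Q = ΔT/R_total = 735/0.02961 = 24820 W
T_interface = T_inner − Q·ΣR(inner→interface) = 769 − 24800×0.002201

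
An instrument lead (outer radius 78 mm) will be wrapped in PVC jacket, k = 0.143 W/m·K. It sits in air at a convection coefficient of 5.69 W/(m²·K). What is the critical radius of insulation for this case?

r_cr ≈ 25.1 mm

For a cylinder r_cr = k/h = 0.143/5.69
r_cr = 25.1 mm; since the bare radius (78 mm) is above r_cr, any added insulation will reduce heat loss.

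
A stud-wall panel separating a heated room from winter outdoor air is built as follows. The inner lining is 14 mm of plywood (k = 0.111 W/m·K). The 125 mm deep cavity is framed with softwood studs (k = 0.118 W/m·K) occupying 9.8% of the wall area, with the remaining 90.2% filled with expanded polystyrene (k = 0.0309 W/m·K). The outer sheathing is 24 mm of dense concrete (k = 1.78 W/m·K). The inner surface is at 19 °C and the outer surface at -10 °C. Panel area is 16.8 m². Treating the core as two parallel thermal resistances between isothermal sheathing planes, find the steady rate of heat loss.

Sheathing layers in series; stud and cavity paths in parallel between them.
R_inner = 0.014/(0.111×16.8) = 0.007508 K/W
R_stud  = 0.125/(0.118×0.098×16.8) = 0.6434 K/W
R_cav   = 0.125/(0.0309×0.902×16.8) = 0.267 K/W
1/R_core = 1/R_stud + 1/R_cav → R_core = 0.1887 K/W
R_outer = 0.024/(1.78×16.8) = 8.026×10^-4 K/W
R_total = 0.197 K/W
Q = ΔT/R_total = 29/0.197

Q ≈ 147 W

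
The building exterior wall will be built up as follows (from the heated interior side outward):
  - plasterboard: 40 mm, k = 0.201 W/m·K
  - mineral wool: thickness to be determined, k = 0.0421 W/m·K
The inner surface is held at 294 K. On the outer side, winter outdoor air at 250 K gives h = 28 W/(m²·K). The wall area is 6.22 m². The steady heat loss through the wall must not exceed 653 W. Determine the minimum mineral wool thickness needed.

Thermal resistances in series:
R_plasterboard = L/(kA) = 0.04/(0.201×6.22) = 0.03199 K/W
R_outer film = 1/(h_o·A) = 1/(28×6.22) = 0.005742 K/W
Sum of the known resistances R_other = 0.03774 K/W
Required total resistance R_tot = ΔT/Q_allow = 44/653 = 0.06738 K/W
R_mineral wool = R_tot − R_other = 0.02965 K/W
L = R·k·A = 0.02965×0.0421×6.22

L ≈ 7.76 mm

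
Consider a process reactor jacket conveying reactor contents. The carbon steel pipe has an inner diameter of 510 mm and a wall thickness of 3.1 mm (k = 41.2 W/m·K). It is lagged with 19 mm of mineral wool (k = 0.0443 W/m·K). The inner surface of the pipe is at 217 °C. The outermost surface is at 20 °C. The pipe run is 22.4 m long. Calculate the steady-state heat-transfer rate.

Q ≈ 17300 W

Radial resistances (cylindrical: R_cond = ln(r_o/r_i)/(2πkL), R_conv = 1/(h·2πrL)):
R_carbon steel pipe wall = ln(258.1/255)/(2π×41.2×22.4) = 2.084×10^-6 K/W
R_mineral wool = ln(277.1/258.1)/(2π×0.0443×22.4) = 0.01139 K/W
R_total = 0.01139 K/W
Q = ΔT/R_total = 197/0.01139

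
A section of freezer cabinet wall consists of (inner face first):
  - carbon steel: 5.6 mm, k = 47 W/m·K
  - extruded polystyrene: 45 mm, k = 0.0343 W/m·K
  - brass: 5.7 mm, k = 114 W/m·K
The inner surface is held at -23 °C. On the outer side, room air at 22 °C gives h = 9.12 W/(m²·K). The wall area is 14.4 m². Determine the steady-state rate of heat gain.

Treating each layer as a thermal resistance in series:
R_carbon steel = L/(kA) = 0.0056/(47×14.4) = 8.274×10^-6 K/W
R_extruded polystyrene = L/(kA) = 0.045/(0.0343×14.4) = 0.09111 K/W
R_brass = L/(kA) = 0.0057/(114×14.4) = 3.472×10^-6 K/W
R_outer film = 1/(h_o·A) = 1/(9.12×14.4) = 0.007615 K/W
R_total = 0.09873 K/W
Q = ΔT / R_total = 45 / 0.09873

Q ≈ 456 W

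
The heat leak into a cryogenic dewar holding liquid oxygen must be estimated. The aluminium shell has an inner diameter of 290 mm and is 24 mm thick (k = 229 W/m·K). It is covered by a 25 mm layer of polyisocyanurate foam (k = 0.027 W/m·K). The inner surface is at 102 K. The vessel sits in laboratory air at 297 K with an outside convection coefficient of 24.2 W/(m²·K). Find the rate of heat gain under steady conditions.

Radial (spherical) resistances in series:
R_aluminium shell = (1/0.145 − 1/0.169)/(4π×229) = 3.403×10^-4 K/W
R_polyisocyanurate foam = (1/0.169 − 1/0.194)/(4π×0.027) = 2.247 K/W
R_outer film = 1/(h·4πr_o²) = 1/(24.2×4π×0.194²) = 0.08737 K/W
R_total = 2.335 K/W
Q = ΔT/R_total = 195/2.335

Q ≈ 83.5 W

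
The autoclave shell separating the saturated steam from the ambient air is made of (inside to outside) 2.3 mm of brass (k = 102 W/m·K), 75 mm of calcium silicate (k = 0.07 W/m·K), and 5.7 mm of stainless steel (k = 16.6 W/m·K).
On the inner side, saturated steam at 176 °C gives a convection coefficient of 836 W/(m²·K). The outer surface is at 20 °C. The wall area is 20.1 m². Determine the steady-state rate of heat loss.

Treating each layer as a thermal resistance in series:
R_inner film = 1/(h_i·A) = 1/(836×20.1) = 5.951×10^-5 K/W
R_brass = L/(kA) = 0.0023/(102×20.1) = 1.122×10^-6 K/W
R_calcium silicate = L/(kA) = 0.075/(0.07×20.1) = 0.0533 K/W
R_stainless steel = L/(kA) = 0.0057/(16.6×20.1) = 1.708×10^-5 K/W
R_total = 0.05338 K/W
Q = ΔT / R_total = 156 / 0.05338

Q ≈ 2920 W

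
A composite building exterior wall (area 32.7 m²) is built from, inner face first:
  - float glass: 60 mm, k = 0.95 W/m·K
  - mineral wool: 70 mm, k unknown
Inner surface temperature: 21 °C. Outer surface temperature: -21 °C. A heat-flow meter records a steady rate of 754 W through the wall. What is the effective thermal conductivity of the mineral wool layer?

k ≈ 0.0398 W/(m·K)

Thermal resistances in series:
R_float glass = L/(kA) = 0.06/(0.95×32.7) = 0.001931 K/W
Sum of known resistances R_other = 0.001931 K/W
Total R = ΔT/Q = 42/754 = 0.0557 K/W
R_mineral wool = R_total − R_other = 0.05377 K/W
k = L/(R·A) = 0.07/(0.05377×32.7)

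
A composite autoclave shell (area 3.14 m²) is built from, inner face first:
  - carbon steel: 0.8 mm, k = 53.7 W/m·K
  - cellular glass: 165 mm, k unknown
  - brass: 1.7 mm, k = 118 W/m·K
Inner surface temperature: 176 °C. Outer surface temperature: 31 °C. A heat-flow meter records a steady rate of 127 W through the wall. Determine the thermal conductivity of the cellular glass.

k ≈ 0.046 W/(m·K)

Series thermal resistances:
R_carbon steel = L/(kA) = 0.0008/(53.7×3.14) = 4.744×10^-6 K/W
R_brass = L/(kA) = 0.0017/(118×3.14) = 4.588×10^-6 K/W
Sum of known resistances R_other = 9.333×10^-6 K/W
Total R = ΔT/Q = 145/127 = 1.142 K/W
R_cellular glass = R_total − R_other = 1.142 K/W
k = L/(R·A) = 0.165/(1.142×3.14)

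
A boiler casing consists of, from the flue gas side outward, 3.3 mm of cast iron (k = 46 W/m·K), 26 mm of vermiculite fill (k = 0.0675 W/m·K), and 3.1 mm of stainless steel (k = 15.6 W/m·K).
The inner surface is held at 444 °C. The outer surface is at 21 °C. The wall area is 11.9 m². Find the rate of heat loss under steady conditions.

Q ≈ 13100 W

Model the wall as resistances in series:
R_cast iron = L/(kA) = 0.0033/(46×11.9) = 6.028×10^-6 K/W
R_vermiculite fill = L/(kA) = 0.026/(0.0675×11.9) = 0.03237 K/W
R_stainless steel = L/(kA) = 0.0031/(15.6×11.9) = 1.67×10^-5 K/W
R_total = 0.03239 K/W
Q = ΔT / R_total = 423 / 0.03239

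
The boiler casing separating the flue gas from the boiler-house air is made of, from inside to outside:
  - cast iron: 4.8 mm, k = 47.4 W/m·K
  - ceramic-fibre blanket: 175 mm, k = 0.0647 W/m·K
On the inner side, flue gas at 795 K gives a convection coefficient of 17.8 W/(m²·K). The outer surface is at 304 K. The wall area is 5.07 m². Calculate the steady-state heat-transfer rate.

Using the resistance-network approach (series):
R_inner film = 1/(h_i·A) = 1/(17.8×5.07) = 0.01108 K/W
R_cast iron = L/(kA) = 0.0048/(47.4×5.07) = 1.997×10^-5 K/W
R_ceramic-fibre blanket = L/(kA) = 0.175/(0.0647×5.07) = 0.5335 K/W
R_total = 0.5446 K/W
Q = ΔT / R_total = 491 / 0.5446

Q ≈ 902 W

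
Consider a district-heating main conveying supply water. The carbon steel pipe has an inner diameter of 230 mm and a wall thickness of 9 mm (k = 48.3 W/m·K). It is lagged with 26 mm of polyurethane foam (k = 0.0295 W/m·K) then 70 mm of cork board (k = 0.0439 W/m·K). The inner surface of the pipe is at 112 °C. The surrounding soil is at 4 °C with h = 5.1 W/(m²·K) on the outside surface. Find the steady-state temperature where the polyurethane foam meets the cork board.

For a radial system each layer contributes R = ln(r_out/r_in)/(2πkL); films add R = 1/(hA).
R_carbon steel pipe wall = ln(124/115)/(2π×48.3×1) = 2.483×10^-4 K/W
R_polyurethane foam = ln(150/124)/(2π×0.0295×1) = 1.027 K/W
R_cork board = ln(220/150)/(2π×0.0439×1) = 1.388 K/W
R_outer film = 1/(h_o·2πr_oL) = 1/(5.1×2π×0.22×1) = 0.1418 K/W
R_total = 2.558 K/W
Q = ΔT/R_total = 108/2.558
Q = 42.2 W/m
T_interface = T_inner − Q·ΣR(inner→interface) = 112 − 42.2×1.027

T ≈ 68.6 °C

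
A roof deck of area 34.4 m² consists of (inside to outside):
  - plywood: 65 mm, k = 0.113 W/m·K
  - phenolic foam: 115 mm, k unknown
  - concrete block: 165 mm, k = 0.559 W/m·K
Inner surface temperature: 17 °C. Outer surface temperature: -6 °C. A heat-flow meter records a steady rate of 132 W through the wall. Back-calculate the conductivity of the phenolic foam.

k ≈ 0.0224 W/(m·K)

Using the resistance-network approach (series):
R_plywood = L/(kA) = 0.065/(0.113×34.4) = 0.01672 K/W
R_concrete block = L/(kA) = 0.165/(0.559×34.4) = 0.008581 K/W
Sum of known resistances R_other = 0.0253 K/W
Total R = ΔT/Q = 23/132 = 0.1742 K/W
R_phenolic foam = R_total − R_other = 0.1489 K/W
k = L/(R·A) = 0.115/(0.1489×34.4)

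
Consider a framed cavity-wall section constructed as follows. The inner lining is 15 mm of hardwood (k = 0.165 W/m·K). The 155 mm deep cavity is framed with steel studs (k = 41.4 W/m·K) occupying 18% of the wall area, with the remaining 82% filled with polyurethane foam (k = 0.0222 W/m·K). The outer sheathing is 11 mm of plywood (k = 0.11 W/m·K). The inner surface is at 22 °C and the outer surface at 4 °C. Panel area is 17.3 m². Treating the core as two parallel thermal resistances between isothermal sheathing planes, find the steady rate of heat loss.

Sheathing layers in series; stud and cavity paths in parallel between them.
R_inner = 0.015/(0.165×17.3) = 0.005255 K/W
R_stud  = 0.155/(41.4×0.18×17.3) = 0.001202 K/W
R_cav   = 0.155/(0.0222×0.82×17.3) = 0.4922 K/W
1/R_core = 1/R_stud + 1/R_cav → R_core = 0.001199 K/W
R_outer = 0.011/(0.11×17.3) = 0.00578 K/W
R_total = 0.01223 K/W
Q = ΔT/R_total = 18/0.01223

Q ≈ 1470 W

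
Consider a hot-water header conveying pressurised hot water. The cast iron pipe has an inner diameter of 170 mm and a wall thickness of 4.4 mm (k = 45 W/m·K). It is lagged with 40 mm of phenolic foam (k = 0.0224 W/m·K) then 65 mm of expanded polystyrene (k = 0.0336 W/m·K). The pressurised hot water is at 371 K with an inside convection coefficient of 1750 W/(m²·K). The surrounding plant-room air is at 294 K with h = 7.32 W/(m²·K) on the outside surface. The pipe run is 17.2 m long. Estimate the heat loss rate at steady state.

Q ≈ 284 W

Treating each annulus and film as a series resistance:
R_inner film = 1/(h_i·2πr₁L) = 1/(1750×2π×0.085×17.2) = 6.221×10^-5 K/W
R_cast iron pipe wall = ln(89.4/85)/(2π×45×17.2) = 1.038×10^-5 K/W
R_phenolic foam = ln(129.4/89.4)/(2π×0.0224×17.2) = 0.1528 K/W
R_expanded polystyrene = ln(194.4/129.4)/(2π×0.0336×17.2) = 0.1121 K/W
R_outer film = 1/(h_o·2πr_oL) = 1/(7.32×2π×0.1944×17.2) = 0.006503 K/W
R_total = 0.2714 K/W
Q = ΔT/R_total = 77/0.2714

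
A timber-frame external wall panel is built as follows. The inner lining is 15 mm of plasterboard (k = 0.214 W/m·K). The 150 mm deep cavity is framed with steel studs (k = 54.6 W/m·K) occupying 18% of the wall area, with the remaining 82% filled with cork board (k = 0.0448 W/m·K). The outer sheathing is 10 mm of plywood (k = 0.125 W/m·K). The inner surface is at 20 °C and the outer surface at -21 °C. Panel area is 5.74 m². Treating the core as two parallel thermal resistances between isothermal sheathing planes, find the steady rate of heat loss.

Sheathing layers in series; stud and cavity paths in parallel between them.
R_inner = 0.015/(0.214×5.74) = 0.01221 K/W
R_stud  = 0.15/(54.6×0.18×5.74) = 0.002659 K/W
R_cav   = 0.15/(0.0448×0.82×5.74) = 0.7114 K/W
1/R_core = 1/R_stud + 1/R_cav → R_core = 0.002649 K/W
R_outer = 0.01/(0.125×5.74) = 0.01394 K/W
R_total = 0.0288 K/W
Q = ΔT/R_total = 41/0.0288

Q ≈ 1420 W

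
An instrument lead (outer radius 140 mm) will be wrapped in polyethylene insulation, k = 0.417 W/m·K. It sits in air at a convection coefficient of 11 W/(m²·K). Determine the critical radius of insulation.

For a cylinder r_cr = k/h = 0.417/11
r_cr = 37.9 mm; since the bare radius (140 mm) is above r_cr, any added insulation will reduce heat loss.

r_cr ≈ 37.9 mm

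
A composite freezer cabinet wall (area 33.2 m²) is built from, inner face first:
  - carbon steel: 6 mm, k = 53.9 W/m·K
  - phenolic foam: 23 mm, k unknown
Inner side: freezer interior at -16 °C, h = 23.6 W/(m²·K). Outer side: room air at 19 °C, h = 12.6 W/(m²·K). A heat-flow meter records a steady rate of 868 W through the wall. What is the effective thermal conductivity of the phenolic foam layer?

Using the resistance-network approach (series):
R_inner film = 1/(h_i·A) = 1/(23.6×33.2) = 0.001276 K/W
R_carbon steel = L/(kA) = 0.006/(53.9×33.2) = 3.353×10^-6 K/W
R_outer film = 1/(h_o·A) = 1/(12.6×33.2) = 0.002391 K/W
Sum of known resistances R_other = 0.00367 K/W
Total R = ΔT/Q = 35/868 = 0.04032 K/W
R_phenolic foam = R_total − R_other = 0.03665 K/W
k = L/(R·A) = 0.023/(0.03665×33.2)

k ≈ 0.0189 W/(m·K)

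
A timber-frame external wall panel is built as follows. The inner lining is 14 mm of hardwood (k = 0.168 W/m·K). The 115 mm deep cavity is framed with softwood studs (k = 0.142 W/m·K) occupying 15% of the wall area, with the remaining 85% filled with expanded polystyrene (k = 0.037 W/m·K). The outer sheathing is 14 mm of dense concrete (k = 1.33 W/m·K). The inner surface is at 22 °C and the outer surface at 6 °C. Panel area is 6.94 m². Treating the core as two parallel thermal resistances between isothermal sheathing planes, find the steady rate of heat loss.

Q ≈ 48.8 W

Sheathing layers in series; stud and cavity paths in parallel between them.
R_inner = 0.014/(0.168×6.94) = 0.01201 K/W
R_stud  = 0.115/(0.142×0.15×6.94) = 0.778 K/W
R_cav   = 0.115/(0.037×0.85×6.94) = 0.5269 K/W
1/R_core = 1/R_stud + 1/R_cav → R_core = 0.3141 K/W
R_outer = 0.014/(1.33×6.94) = 0.001517 K/W
R_total = 0.3277 K/W
Q = ΔT/R_total = 16/0.3277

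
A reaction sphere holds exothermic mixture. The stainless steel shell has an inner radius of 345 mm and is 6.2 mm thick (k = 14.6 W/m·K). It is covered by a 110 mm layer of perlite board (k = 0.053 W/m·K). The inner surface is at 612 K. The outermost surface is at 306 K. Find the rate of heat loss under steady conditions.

Q ≈ 300 W

Spherical conduction: R = (1/r_in − 1/r_out)/(4πk) per layer; series-sum.
R_stainless steel shell = (1/0.345 − 1/0.3512)/(4π×14.6) = 2.789×10^-4 K/W
R_perlite board = (1/0.3512 − 1/0.4612)/(4π×0.053) = 1.02 K/W
R_total = 1.02 K/W
Q = ΔT/R_total = 306/1.02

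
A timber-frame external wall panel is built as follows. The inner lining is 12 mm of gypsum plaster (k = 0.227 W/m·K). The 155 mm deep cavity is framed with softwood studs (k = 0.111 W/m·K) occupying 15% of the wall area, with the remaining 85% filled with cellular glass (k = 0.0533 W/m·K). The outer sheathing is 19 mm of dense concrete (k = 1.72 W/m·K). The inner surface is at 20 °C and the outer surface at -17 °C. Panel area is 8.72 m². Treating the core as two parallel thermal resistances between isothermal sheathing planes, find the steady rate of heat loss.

Q ≈ 126 W

Sheathing layers in series; stud and cavity paths in parallel between them.
R_inner = 0.012/(0.227×8.72) = 0.006062 K/W
R_stud  = 0.155/(0.111×0.15×8.72) = 1.068 K/W
R_cav   = 0.155/(0.0533×0.85×8.72) = 0.3923 K/W
1/R_core = 1/R_stud + 1/R_cav → R_core = 0.2869 K/W
R_outer = 0.019/(1.72×8.72) = 0.001267 K/W
R_total = 0.2942 K/W
Q = ΔT/R_total = 37/0.2942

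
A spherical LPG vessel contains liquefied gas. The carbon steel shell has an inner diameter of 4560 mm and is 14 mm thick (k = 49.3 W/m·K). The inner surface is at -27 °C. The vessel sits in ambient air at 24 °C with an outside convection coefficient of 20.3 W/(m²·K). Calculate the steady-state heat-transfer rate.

Each spherical layer contributes R = (1/r_i − 1/r_o)/(4πk):
R_carbon steel shell = (1/2.28 − 1/2.294)/(4π×49.3) = 4.321×10^-6 K/W
R_outer film = 1/(h·4πr_o²) = 1/(20.3×4π×2.294²) = 7.449×10^-4 K/W
R_total = 7.492×10^-4 K/W
Q = ΔT/R_total = 51/7.492×10^-4

Q ≈ 68100 W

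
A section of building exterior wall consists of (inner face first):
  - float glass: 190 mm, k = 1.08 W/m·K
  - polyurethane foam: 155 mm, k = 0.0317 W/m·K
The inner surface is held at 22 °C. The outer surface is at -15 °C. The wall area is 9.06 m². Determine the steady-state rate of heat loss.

Q ≈ 66.2 W

Model the wall as resistances in series:
R_float glass = L/(kA) = 0.19/(1.08×9.06) = 0.01942 K/W
R_polyurethane foam = L/(kA) = 0.155/(0.0317×9.06) = 0.5397 K/W
R_total = 0.5591 K/W
Q = ΔT / R_total = 37 / 0.5591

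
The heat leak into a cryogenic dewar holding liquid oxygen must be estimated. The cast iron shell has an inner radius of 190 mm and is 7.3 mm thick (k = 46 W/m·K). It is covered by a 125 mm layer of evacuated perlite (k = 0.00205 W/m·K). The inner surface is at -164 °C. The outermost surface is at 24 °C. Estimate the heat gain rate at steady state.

Radial (spherical) resistances in series:
R_cast iron shell = (1/0.19 − 1/0.1973)/(4π×46) = 3.369×10^-4 K/W
R_evacuated perlite = (1/0.1973 − 1/0.3223)/(4π×0.00205) = 76.31 K/W
R_total = 76.31 K/W
Q = ΔT/R_total = 188/76.31

Q ≈ 2.46 W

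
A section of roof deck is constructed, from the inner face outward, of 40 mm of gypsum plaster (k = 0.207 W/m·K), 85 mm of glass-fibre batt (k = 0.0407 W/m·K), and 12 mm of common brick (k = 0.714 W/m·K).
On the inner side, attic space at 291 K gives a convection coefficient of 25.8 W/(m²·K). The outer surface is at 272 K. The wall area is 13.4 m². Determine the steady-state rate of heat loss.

Q ≈ 109 W

Treating each layer as a thermal resistance in series:
R_inner film = 1/(h_i·A) = 1/(25.8×13.4) = 0.002893 K/W
R_gypsum plaster = L/(kA) = 0.04/(0.207×13.4) = 0.01442 K/W
R_glass-fibre batt = L/(kA) = 0.085/(0.0407×13.4) = 0.1559 K/W
R_common brick = L/(kA) = 0.012/(0.714×13.4) = 0.001254 K/W
R_total = 0.1744 K/W
Q = ΔT / R_total = 19 / 0.1744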